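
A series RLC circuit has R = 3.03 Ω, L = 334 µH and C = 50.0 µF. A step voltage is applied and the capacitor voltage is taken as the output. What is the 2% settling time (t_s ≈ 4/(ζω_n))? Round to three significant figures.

t_s ≈ 0.000882 s

For a series RLC circuit (capacitor voltage as output), ω_n = 1/√(LC) = 1/√(334 µH · 50.0 µF) = 7740 rad/s.
ζ = (R/2)·√(C/L) = (3.03/2)·√(50.0 µF/334 µH) = 0.586.
t_s ≈ 4/(ζω_n) = 0.000882 s.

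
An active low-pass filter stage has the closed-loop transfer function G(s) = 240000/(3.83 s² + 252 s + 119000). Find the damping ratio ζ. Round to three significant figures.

Dividing through by 3.83: denominator becomes s² + 65.80 s + 31070.
So ω_n = √31070 = 176 rad/s and ζ = 65.80/(2·176) = 0.187.

ζ ≈ 0.187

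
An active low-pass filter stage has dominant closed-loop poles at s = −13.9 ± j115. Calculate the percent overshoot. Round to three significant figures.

%OS ≈ 68.4%

With σ = 13.9, ω_d = 115: ω_n = √(σ²+ω_d²) = 116 rad/s, ζ = σ/ω_n = 0.120.
%OS = 100·exp(−πζ/√(1−ζ²)) = 68.4%.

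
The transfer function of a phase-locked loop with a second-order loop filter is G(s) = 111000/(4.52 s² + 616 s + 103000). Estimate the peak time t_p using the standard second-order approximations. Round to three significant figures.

t_p ≈ 0.0233 s

Dividing through by 4.52: denominator becomes s² + 136.3 s + 22790.
So ω_n = √22790 = 151 rad/s and ζ = 136.3/(2·151) = 0.451.
ω_d = ω_n√(1−ζ²) = 135 rad/s. t_p = π/ω_d = 0.0233 s.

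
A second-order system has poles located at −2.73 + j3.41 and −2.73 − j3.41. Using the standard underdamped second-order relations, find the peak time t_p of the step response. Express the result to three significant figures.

t_p = π/ω_d with ω_d = 3.41 (the imaginary part), so t_p = 0.921 s.

t_p ≈ 0.921 s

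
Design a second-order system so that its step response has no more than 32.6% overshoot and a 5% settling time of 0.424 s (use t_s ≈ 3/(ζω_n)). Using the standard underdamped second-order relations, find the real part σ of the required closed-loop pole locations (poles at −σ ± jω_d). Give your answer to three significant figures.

σ ≈ 7.08

The settling-time spec alone fixes σ = ζω_n = 3/t_s = 3/0.424 = 7.08.
(Overshoot then fixes ζ = 0.336 and hence ω_d = σ·√(1−ζ²)/ζ = 19.8 rad/s.)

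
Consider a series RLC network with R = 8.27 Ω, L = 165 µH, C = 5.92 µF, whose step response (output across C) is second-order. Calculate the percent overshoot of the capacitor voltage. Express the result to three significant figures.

For a series RLC circuit (capacitor voltage as output), ω_n = 1/√(LC) = 1/√(165 µH · 5.92 µF) = 32000 rad/s.
ζ = (R/2)·√(C/L) = (8.27/2)·√(5.92 µF/165 µH) = 0.783.
%OS = 100 e^{−πζ/√(1−ζ²)} with ζ = 0.783 gives 1.91%.

%OS ≈ 1.91%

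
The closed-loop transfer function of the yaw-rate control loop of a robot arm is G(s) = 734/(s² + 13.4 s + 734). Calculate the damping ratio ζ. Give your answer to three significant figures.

ζ ≈ 0.247

ω_n = √734 = 27.1 rad/s; ζ = 13.4/(2·27.1) = 0.247.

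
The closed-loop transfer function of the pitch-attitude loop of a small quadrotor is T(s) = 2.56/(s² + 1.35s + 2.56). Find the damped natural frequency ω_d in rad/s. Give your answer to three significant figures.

ω_d ≈ 1.45 rad/s

Matching coefficients with s² + 2ζω_n s + ω_n² gives ω_n² = 2.56 ⇒ ω_n = 1.60 rad/s, and ζ = 1.35/(2ω_n) = 0.422.
The damped frequency ω_d = ω_n√(1−ζ²) = 1.45 rad/s.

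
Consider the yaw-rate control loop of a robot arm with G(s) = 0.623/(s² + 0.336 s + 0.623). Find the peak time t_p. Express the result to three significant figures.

t_p ≈ 4.07 s

Matching coefficients with s² + 2ζω_n s + ω_n² gives ω_n² = 0.623 ⇒ ω_n = 0.789 rad/s, and ζ = 0.336/(2ω_n) = 0.213.
ω_d = 0.789·√(1 − 0.213²) = 0.771 rad/s. Then t_p = π/ω_d = 4.07 s.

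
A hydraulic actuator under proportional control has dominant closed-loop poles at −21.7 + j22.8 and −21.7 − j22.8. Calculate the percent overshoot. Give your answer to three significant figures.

The poles are at −σ ± jω_d with σ = 21.7 and ω_d = 22.8, so ω_n = √(σ²+ω_d²) = 31.5 rad/s and ζ = σ/ω_n = 0.689.
%OS = 100·exp(−πζ/√(1−ζ²)) = 5.03%.

%OS ≈ 5.03%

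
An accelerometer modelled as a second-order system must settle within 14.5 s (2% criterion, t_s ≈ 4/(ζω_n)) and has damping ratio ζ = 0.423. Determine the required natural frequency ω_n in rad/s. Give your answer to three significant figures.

Rearranging t_s ≈ 4/(ζω_n) gives ω_n = 4/(ζ·t_s) = 4/(0.423 × 14.5) = 0.652 rad/s.

ω_n ≈ 0.652 rad/s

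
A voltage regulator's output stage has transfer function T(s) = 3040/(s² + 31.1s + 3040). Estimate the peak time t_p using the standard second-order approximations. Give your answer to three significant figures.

t_p ≈ 0.0594 s

Comparing the denominator to s² + 2ζω_n s + ω_n²: ω_n = √3040 = 55.1 rad/s, and 2ζω_n = 31.1 so ζ = 31.1/(2·55.1) = 0.282.
ω_d = ω_n√(1−ζ²) = 52.9 rad/s. Then t_p = π/ω_d = 0.0594 s.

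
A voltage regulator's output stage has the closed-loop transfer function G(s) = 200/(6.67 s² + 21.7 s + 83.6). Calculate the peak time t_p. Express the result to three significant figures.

t_p ≈ 0.999 s

Dividing through by 6.67: denominator becomes s² + 3.253 s + 12.53.
So ω_n = √12.53 = 3.54 rad/s and ζ = 3.253/(2·3.54) = 0.459.
ω_d = 3.54·√(1 − 0.459²) = 3.14 rad/s. t_p = π/ω_d = 0.999 s.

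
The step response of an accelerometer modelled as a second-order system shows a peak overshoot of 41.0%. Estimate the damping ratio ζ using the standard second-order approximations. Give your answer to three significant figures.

From %OS = 100·exp(−πζ/√(1−ζ²)), invert to get ζ = −ln(OS)/√(π² + ln²(OS)) with OS = 0.410.
−ln 0.410 = 0.8916, so ζ = 0.8916/√(π² + 0.7949) = 0.273.

ζ ≈ 0.273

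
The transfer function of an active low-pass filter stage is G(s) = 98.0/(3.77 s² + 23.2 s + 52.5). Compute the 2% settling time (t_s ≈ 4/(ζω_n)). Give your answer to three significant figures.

Dividing through by 3.77: denominator becomes s² + 6.154 s + 13.93.
So ω_n = √13.93 = 3.73 rad/s and ζ = 6.154/(2·3.73) = 0.825.
t_s ≈ 4/(ζω_n) = 1.30 s.

t_s ≈ 1.30 s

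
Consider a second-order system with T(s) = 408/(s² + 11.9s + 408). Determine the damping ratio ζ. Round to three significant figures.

ζ ≈ 0.295

Matching coefficients with s² + 2ζω_n s + ω_n² gives ω_n² = 408 ⇒ ω_n = 20.2 rad/s, and ζ = 11.9/(2ω_n) = 0.295.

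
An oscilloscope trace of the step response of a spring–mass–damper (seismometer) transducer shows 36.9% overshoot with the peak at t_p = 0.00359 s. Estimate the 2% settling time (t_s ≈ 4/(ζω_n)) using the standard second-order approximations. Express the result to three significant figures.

From the overshoot, ζ = −ln(OS)/√(π²+ln²(OS)) = 0.302.
From t_p = π/ω_d, ω_d = π/0.00359 = 875 rad/s, so ω_n = ω_d/√(1−ζ²) = 918 rad/s.
t_s ≈ 4/(ζω_n) = 4/(0.302·918) = 0.0144 s.

t_s ≈ 0.0144 s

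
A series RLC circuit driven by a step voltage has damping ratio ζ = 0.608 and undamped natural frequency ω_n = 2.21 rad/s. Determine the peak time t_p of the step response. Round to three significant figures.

t_p ≈ 1.79 s

The damped frequency is ω_d = ω_n√(1−ζ²) = 2.21·√(1−0.370) = 1.75 rad/s.
Peak time t_p = π/ω_d = π/1.75 = 1.79 s.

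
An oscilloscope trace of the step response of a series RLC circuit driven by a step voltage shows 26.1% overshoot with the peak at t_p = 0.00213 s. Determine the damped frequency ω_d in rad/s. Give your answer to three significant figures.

t_p = π/ω_d, so ω_d = π/0.00213 = 1470 rad/s.

ω_d ≈ 1470 rad/s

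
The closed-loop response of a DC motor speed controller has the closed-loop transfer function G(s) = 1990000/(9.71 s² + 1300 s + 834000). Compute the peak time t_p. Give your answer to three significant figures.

Dividing through by 9.71: denominator becomes s² + 133.9 s + 85890.
So ω_n = √85890 = 293 rad/s and ζ = 133.9/(2·293) = 0.228.
ω_d = ω_n√(1−ζ²) = 285 rad/s. t_p = π/ω_d = 0.0110 s.

t_p ≈ 0.0110 s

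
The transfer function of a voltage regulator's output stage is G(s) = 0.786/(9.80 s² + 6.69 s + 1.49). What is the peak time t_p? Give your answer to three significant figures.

Dividing through by 9.80: denominator becomes s² + 0.6827 s + 0.1520.
So ω_n = √0.1520 = 0.390 rad/s and ζ = 0.6827/(2·0.390) = 0.875.
ω_d = 0.390·√(1 − 0.875²) = 0.189 rad/s. t_p = π/ω_d = 16.7 s.

t_p ≈ 16.7 s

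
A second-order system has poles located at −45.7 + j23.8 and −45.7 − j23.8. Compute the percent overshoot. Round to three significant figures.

%OS ≈ 0.240%

|pole| = ω_n = √(45.7² + 23.8²) = 51.5 rad/s; ζ = cos θ = σ/ω_n = 0.887.
%OS = 100 e^{−πζ/√(1−ζ²)} with ζ = 0.887 gives 0.240%.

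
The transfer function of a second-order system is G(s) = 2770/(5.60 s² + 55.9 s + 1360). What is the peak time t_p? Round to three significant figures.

t_p ≈ 0.213 s

Dividing through by 5.60: denominator becomes s² + 9.982 s + 242.9.
So ω_n = √242.9 = 15.6 rad/s and ζ = 9.982/(2·15.6) = 0.320.
The damped frequency ω_d = ω_n√(1−ζ²) = 14.8 rad/s. t_p = π/ω_d = 0.213 s.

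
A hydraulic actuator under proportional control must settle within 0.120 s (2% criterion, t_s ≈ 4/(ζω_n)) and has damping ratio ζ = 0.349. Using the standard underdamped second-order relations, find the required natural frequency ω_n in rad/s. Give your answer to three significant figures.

ω_n ≈ 95.5 rad/s

Rearranging t_s ≈ 4/(ζω_n) gives ω_n = 4/(ζ·t_s) = 4/(0.349 × 0.120) = 95.5 rad/s.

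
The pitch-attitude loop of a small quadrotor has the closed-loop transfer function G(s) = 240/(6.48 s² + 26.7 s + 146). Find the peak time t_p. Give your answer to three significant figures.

Dividing through by 6.48: denominator becomes s² + 4.120 s + 22.53.
So ω_n = √22.53 = 4.75 rad/s and ζ = 4.120/(2·4.75) = 0.434.
ω_d = 4.75·√(1 − 0.434²) = 4.28 rad/s. t_p = π/ω_d = 0.735 s.

t_p ≈ 0.735 s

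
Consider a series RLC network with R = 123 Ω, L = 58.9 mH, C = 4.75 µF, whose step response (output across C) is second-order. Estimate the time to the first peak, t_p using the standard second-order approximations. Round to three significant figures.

t_p ≈ 0.00199 s

For a series RLC circuit (capacitor voltage as output), ω_n = 1/√(LC) = 1/√(58.9 mH · 4.75 µF) = 1890 rad/s.
ζ = (R/2)·√(C/L) = (123/2)·√(4.75 µF/58.9 mH) = 0.552.
ω_d = 1890·√(1 − 0.552²) = 1580 rad/s. t_p = π/ω_d = 0.00199 s.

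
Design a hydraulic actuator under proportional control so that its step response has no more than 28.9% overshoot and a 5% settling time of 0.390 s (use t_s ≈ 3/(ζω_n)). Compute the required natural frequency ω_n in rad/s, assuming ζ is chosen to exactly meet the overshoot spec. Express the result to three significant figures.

ω_n ≈ 20.9 rad/s

From %OS = 100·exp(−πζ/√(1−ζ²)), invert to get ζ = −ln(OS)/√(π² + ln²(OS)) with OS = 0.289.
−ln 0.289 = 1.241, so ζ = 1.241/√(π² + 1.541) = 0.367.
From t_s ≈ 3/(ζω_n): ω_n = 3/(ζ·t_s) = 3/(0.367·0.390) = 20.9 rad/s.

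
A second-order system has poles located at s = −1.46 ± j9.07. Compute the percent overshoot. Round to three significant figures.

%OS ≈ 60.3%

With σ = 1.46, ω_d = 9.07: ω_n = √(σ²+ω_d²) = 9.19 rad/s, ζ = σ/ω_n = 0.159.
Overshoot: exp(−π·0.159/√(1−0.159²)) = 0.603, i.e. 60.3%.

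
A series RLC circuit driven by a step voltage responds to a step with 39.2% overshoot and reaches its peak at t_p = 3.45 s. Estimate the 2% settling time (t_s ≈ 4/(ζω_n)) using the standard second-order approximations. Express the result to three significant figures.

The overshoot fixes ζ = −ln(OS)/√(π²+ln²(OS)) = 0.286.
t_p = π/ω_d ⇒ ω_d = 0.911 rad/s; then ω_n = ω_d/√(1−ζ²) = 0.950 rad/s.
t_s ≈ 4/(ζω_n) = 4/(0.286·0.950) = 14.7 s.

t_s ≈ 14.7 s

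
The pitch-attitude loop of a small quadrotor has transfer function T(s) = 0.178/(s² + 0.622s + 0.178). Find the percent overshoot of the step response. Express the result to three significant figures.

Matching coefficients with s² + 2ζω_n s + ω_n² gives ω_n² = 0.178 ⇒ ω_n = 0.422 rad/s, and ζ = 0.622/(2ω_n) = 0.737.
%OS = 100 e^{−πζ/√(1−ζ²)} with ζ = 0.737 gives 3.25%.

%OS ≈ 3.25%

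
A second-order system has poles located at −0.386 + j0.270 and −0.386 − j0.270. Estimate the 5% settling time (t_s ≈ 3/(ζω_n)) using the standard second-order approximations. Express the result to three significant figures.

For poles at −σ ± jω_d, ζω_n = σ = 0.386, so t_s ≈ 3/σ = 7.77 s.

t_s ≈ 7.77 s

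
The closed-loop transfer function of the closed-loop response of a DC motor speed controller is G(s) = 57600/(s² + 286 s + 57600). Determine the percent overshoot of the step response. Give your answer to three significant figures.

%OS ≈ 9.72%

Comparing the denominator to s² + 2ζω_n s + ω_n²: ω_n = √57600 = 240 rad/s, and 2ζω_n = 286 so ζ = 286/(2·240) = 0.596.
%OS = 100·exp(−πζ/√(1−ζ²)) = 9.72%.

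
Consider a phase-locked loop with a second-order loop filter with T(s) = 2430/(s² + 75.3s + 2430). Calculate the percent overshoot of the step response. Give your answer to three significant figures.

Comparing the denominator to s² + 2ζω_n s + ω_n²: ω_n = √2430 = 49.3 rad/s, and 2ζω_n = 75.3 so ζ = 75.3/(2·49.3) = 0.764.
%OS = 100 e^{−πζ/√(1−ζ²)} with ζ = 0.764 gives 2.43%.

%OS ≈ 2.43%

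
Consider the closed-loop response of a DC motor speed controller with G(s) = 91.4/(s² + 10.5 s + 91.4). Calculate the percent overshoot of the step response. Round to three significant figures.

%OS ≈ 12.7%

ω_n = √91.4 = 9.56 rad/s; ζ = 10.5/(2·9.56) = 0.549.
Overshoot: exp(−π·0.549/√(1−0.549²)) = 0.127, i.e. 12.7%.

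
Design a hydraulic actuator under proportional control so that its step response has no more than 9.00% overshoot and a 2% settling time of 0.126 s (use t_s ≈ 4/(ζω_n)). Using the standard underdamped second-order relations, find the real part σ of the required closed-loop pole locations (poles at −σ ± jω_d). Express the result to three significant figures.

σ ≈ 31.7

The settling-time spec alone fixes σ = ζω_n = 4/t_s = 4/0.126 = 31.7.
(Overshoot then fixes ζ = 0.608 and hence ω_d = σ·√(1−ζ²)/ζ = 41.4 rad/s.)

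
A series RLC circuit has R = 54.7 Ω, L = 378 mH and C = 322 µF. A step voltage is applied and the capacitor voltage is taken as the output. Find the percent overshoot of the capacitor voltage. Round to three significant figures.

%OS ≈ 1.56%

For a series RLC circuit (capacitor voltage as output), ω_n = 1/√(LC) = 1/√(378 mH · 322 µF) = 90.6 rad/s.
ζ = (R/2)·√(C/L) = (54.7/2)·√(322 µF/378 mH) = 0.798.
%OS = 100·exp(−πζ/√(1−ζ²)) = 1.56%.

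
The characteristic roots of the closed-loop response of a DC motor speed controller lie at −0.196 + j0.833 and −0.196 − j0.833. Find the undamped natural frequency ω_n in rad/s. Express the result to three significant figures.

ω_n ≈ 0.856 rad/s

With σ = 0.196, ω_d = 0.833: ω_n = √(σ²+ω_d²) = 0.856 rad/s, ζ = σ/ω_n = 0.229.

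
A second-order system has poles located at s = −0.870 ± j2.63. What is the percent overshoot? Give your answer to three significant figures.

%OS ≈ 35.4%

The poles are at −σ ± jω_d with σ = 0.870 and ω_d = 2.63, so ω_n = √(σ²+ω_d²) = 2.77 rad/s and ζ = σ/ω_n = 0.314.
%OS = 100·exp(−πζ/√(1−ζ²)) = 35.4%.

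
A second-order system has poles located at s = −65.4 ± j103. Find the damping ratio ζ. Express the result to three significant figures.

ζ ≈ 0.536

With σ = 65.4, ω_d = 103: ω_n = √(σ²+ω_d²) = 122 rad/s, ζ = σ/ω_n = 0.536.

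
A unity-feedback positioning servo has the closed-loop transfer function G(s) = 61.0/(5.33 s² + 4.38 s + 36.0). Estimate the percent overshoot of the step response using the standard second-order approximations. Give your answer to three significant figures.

%OS ≈ 60.5%

Dividing through by 5.33: denominator becomes s² + 0.8218 s + 6.754.
So ω_n = √6.754 = 2.60 rad/s and ζ = 0.8218/(2·2.60) = 0.158.
%OS = 100 e^{−πζ/√(1−ζ²)} with ζ = 0.158 gives 60.5%.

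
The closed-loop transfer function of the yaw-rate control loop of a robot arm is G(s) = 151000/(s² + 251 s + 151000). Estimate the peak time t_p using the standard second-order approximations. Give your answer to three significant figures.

Matching coefficients with s² + 2ζω_n s + ω_n² gives ω_n² = 151000 ⇒ ω_n = 389 rad/s, and ζ = 251/(2ω_n) = 0.323.
ω_d = ω_n√(1−ζ²) = 368 rad/s. Then t_p = π/ω_d = 0.00854 s.

t_p ≈ 0.00854 s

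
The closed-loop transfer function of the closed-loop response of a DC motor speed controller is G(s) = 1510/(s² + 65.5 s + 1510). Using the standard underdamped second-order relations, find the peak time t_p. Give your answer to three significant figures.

t_p ≈ 0.150 s

Comparing the denominator to s² + 2ζω_n s + ω_n²: ω_n = √1510 = 38.9 rad/s, and 2ζω_n = 65.5 so ζ = 65.5/(2·38.9) = 0.843.
ω_d = ω_n√(1−ζ²) = 20.9 rad/s. Then t_p = π/ω_d = 0.150 s.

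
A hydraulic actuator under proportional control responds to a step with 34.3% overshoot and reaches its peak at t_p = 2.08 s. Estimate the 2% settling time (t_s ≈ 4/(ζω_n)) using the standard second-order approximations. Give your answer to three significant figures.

The overshoot fixes ζ = −ln(OS)/√(π²+ln²(OS)) = 0.322.
From t_p = π/ω_d, ω_d = π/2.08 = 1.51 rad/s, so ω_n = ω_d/√(1−ζ²) = 1.60 rad/s.
t_s ≈ 4/(ζω_n) = 4/(0.322·1.60) = 7.78 s.

t_s ≈ 7.78 s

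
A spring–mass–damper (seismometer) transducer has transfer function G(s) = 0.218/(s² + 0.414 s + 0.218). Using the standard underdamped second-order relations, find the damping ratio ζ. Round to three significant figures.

ζ ≈ 0.443

Matching coefficients with s² + 2ζω_n s + ω_n² gives ω_n² = 0.218 ⇒ ω_n = 0.467 rad/s, and ζ = 0.414/(2ω_n) = 0.443.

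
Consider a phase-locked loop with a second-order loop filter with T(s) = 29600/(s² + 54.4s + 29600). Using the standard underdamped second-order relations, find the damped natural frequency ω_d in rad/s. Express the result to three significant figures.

ω_d ≈ 170 rad/s

Comparing the denominator to s² + 2ζω_n s + ω_n²: ω_n = √29600 = 172 rad/s, and 2ζω_n = 54.4 so ζ = 54.4/(2·172) = 0.158.
ω_d = 172·√(1 − 0.158²) = 170 rad/s.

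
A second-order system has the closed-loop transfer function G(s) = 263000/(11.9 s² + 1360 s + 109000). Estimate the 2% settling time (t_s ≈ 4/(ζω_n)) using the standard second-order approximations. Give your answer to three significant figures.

Dividing through by 11.9: denominator becomes s² + 114.3 s + 9160.
So ω_n = √9160 = 95.7 rad/s and ζ = 114.3/(2·95.7) = 0.597.
t_s ≈ 4/(ζω_n) = 0.0700 s.

t_s ≈ 0.0700 s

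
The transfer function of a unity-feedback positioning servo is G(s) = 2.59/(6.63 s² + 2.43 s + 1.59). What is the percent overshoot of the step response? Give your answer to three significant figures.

%OS ≈ 28.1%

Dividing through by 6.63: denominator becomes s² + 0.3665 s + 0.2398.
So ω_n = √0.2398 = 0.490 rad/s and ζ = 0.3665/(2·0.490) = 0.374.
%OS = 100 e^{−πζ/√(1−ζ²)} with ζ = 0.374 gives 28.1%.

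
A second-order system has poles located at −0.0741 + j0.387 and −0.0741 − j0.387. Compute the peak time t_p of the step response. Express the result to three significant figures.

t_p = π/ω_d with ω_d = 0.387 (the imaginary part), so t_p = 8.12 s.

t_p ≈ 8.12 s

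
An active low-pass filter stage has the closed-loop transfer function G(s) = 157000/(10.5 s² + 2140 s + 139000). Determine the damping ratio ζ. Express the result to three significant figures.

Dividing through by 10.5: denominator becomes s² + 203.8 s + 13240.
So ω_n = √13240 = 115 rad/s and ζ = 203.8/(2·115) = 0.886.

ζ ≈ 0.886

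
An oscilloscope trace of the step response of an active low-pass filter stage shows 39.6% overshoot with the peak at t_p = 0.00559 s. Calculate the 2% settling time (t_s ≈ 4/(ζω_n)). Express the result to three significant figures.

t_s ≈ 0.0241 s

From the overshoot, ζ = −ln(OS)/√(π²+ln²(OS)) = 0.283.
t_p = π/ω_d ⇒ ω_d = 562 rad/s; then ω_n = ω_d/√(1−ζ²) = 586 rad/s.
t_s ≈ 4/(ζω_n) = 4/(0.283·586) = 0.0241 s.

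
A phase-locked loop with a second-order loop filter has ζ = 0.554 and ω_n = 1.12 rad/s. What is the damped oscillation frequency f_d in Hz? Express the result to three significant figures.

ω_d = ω_n√(1−ζ²) = 1.12·√0.693 = 0.932 rad/s.
f_d = ω_d/(2π) = 0.148 Hz.

f_d ≈ 0.148 Hz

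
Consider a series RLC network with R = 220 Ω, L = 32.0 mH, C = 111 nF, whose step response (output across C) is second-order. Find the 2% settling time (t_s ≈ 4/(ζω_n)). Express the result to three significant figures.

For a series RLC circuit (capacitor voltage as output), ω_n = 1/√(LC) = 1/√(32.0 mH · 111 nF) = 16800 rad/s.
ζ = (R/2)·√(C/L) = (220/2)·√(111 nF/32.0 mH) = 0.205.
t_s ≈ 4/(ζω_n) = 0.00116 s.

t_s ≈ 0.00116 s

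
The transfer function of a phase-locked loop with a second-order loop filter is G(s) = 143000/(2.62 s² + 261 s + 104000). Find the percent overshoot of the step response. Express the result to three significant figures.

Dividing through by 2.62: denominator becomes s² + 99.62 s + 39690.
So ω_n = √39690 = 199 rad/s and ζ = 99.62/(2·199) = 0.250.
%OS = 100·exp(−πζ/√(1−ζ²)) = 44.4%.

%OS ≈ 44.4%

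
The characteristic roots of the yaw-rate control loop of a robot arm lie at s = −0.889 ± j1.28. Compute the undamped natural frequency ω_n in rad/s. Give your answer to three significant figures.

ω_n ≈ 1.56 rad/s

With σ = 0.889, ω_d = 1.28: ω_n = √(σ²+ω_d²) = 1.56 rad/s, ζ = σ/ω_n = 0.570.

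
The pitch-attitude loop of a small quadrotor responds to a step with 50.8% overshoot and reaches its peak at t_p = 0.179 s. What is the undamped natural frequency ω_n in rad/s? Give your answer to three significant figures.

From the overshoot, ζ = −ln(OS)/√(π²+ln²(OS)) = 0.211.
From t_p = π/ω_d, ω_d = π/0.179 = 17.6 rad/s, so ω_n = ω_d/√(1−ζ²) = 18.0 rad/s.

ω_n ≈ 18.0 rad/s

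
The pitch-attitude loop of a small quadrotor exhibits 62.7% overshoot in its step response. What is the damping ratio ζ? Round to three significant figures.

ζ ≈ 0.147

ζ = −ln(OS)/√(π² + (ln OS)²). With OS = 0.627, ln OS = −0.4668 and ζ = 0.4668/3.176 = 0.147.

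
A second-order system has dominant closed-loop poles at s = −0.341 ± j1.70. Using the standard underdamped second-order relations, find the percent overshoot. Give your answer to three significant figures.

%OS ≈ 53.3%

|pole| = ω_n = √(0.341² + 1.70²) = 1.73 rad/s; ζ = cos θ = σ/ω_n = 0.197.
Overshoot: exp(−π·0.197/√(1−0.197²)) = 0.533, i.e. 53.3%.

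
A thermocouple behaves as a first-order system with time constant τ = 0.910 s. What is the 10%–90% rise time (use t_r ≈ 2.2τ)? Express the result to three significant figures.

t_r ≈ 2.2τ = 2.00 s.

t_r ≈ 2.00 s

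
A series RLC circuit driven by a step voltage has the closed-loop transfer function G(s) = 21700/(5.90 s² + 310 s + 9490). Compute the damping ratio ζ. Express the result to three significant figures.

Dividing through by 5.90: denominator becomes s² + 52.54 s + 1608.
So ω_n = √1608 = 40.1 rad/s and ζ = 52.54/(2·40.1) = 0.655.

ζ ≈ 0.655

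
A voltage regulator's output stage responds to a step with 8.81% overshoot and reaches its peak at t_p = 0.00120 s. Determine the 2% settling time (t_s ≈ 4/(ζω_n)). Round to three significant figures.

t_s ≈ 0.00198 s

The overshoot fixes ζ = −ln(OS)/√(π²+ln²(OS)) = 0.612.
t_p = π/ω_d ⇒ ω_d = 2620 rad/s; then ω_n = ω_d/√(1−ζ²) = 3310 rad/s.
t_s ≈ 4/(ζω_n) = 4/(0.612·3310) = 0.00198 s.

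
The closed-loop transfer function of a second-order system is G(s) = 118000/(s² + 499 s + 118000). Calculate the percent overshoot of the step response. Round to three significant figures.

%OS ≈ 3.62%

ω_n = √118000 = 344 rad/s; ζ = 499/(2·344) = 0.726.
%OS = 100 e^{−πζ/√(1−ζ²)} with ζ = 0.726 gives 3.62%.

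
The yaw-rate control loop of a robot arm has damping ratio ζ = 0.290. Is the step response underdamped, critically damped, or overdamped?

underdamped

Since ζ = 0.290 < 1, the system is underdamped.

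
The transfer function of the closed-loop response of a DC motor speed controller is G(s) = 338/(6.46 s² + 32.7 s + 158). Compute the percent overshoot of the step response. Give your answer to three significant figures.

%OS ≈ 15.4%

Dividing through by 6.46: denominator becomes s² + 5.062 s + 24.46.
So ω_n = √24.46 = 4.95 rad/s and ζ = 5.062/(2·4.95) = 0.512.
%OS = 100·exp(−πζ/√(1−ζ²)) = 15.4%.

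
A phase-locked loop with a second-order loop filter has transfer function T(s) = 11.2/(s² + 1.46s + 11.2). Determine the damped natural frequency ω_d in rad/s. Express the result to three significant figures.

ω_d ≈ 3.27 rad/s

ω_n = √11.2 = 3.35 rad/s; ζ = 1.46/(2·3.35) = 0.218.
The damped frequency ω_d = ω_n√(1−ζ²) = 3.27 rad/s.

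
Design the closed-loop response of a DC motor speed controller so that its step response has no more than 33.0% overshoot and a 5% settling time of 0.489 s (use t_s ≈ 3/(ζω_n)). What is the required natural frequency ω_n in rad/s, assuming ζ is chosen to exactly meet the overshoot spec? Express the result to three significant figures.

ζ = −ln(OS)/√(π² + (ln OS)²). With OS = 0.330, ln OS = −1.109 and ζ = 1.109/3.331 = 0.333.
Then ω_n = 3/(ζ t_s) = 3/(0.333 × 0.489) = 18.4 rad/s.

ω_n ≈ 18.4 rad/s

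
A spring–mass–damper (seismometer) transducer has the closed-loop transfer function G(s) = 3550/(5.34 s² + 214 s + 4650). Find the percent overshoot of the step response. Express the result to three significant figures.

Dividing through by 5.34: denominator becomes s² + 40.07 s + 870.8.
So ω_n = √870.8 = 29.5 rad/s and ζ = 40.07/(2·29.5) = 0.679.
%OS = 100 e^{−πζ/√(1−ζ²)} with ζ = 0.679 gives 5.47%.

%OS ≈ 5.47%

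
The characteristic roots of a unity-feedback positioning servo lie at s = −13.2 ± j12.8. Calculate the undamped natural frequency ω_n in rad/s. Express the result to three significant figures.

ω_n ≈ 18.4 rad/s

The poles are at −σ ± jω_d with σ = 13.2 and ω_d = 12.8, so ω_n = √(σ²+ω_d²) = 18.4 rad/s and ζ = σ/ω_n = 0.718.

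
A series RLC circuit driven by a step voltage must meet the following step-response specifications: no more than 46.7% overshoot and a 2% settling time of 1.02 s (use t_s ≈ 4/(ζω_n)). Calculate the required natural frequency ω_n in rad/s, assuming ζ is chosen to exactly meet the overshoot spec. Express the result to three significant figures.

From %OS = 100·exp(−πζ/√(1−ζ²)), invert to get ζ = −ln(OS)/√(π² + ln²(OS)) with OS = 0.467.
−ln 0.467 = 0.7614, so ζ = 0.7614/√(π² + 0.5798) = 0.236.
From t_s ≈ 4/(ζω_n): ω_n = 4/(ζ·t_s) = 4/(0.236·1.02) = 16.6 rad/s.

ω_n ≈ 16.6 rad/s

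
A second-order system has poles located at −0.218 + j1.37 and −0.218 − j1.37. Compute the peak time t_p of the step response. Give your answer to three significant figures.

t_p ≈ 2.29 s

t_p = π/ω_d with ω_d = 1.37 (the imaginary part), so t_p = 2.29 s.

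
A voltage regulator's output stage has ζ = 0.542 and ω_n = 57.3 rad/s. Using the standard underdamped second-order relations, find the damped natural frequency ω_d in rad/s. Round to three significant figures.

ω_d = ω_n√(1−ζ²) = 57.3·√0.706 = 48.2 rad/s.

ω_d ≈ 48.2 rad/s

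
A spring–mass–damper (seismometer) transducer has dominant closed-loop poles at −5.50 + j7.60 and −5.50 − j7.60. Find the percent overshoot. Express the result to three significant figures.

|pole| = ω_n = √(5.50² + 7.60²) = 9.38 rad/s; ζ = cos θ = σ/ω_n = 0.586.
%OS = 100 e^{−πζ/√(1−ζ²)} with ζ = 0.586 gives 10.3%.

%OS ≈ 10.3%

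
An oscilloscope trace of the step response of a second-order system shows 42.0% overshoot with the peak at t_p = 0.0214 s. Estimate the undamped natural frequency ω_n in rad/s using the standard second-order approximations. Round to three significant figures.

ζ from %OS: ζ = |ln 0.420|/√(π²+ln²0.420) = 0.266.
t_p = π/ω_d ⇒ ω_d = 147 rad/s; then ω_n = ω_d/√(1−ζ²) = 152 rad/s.

ω_n ≈ 152 rad/s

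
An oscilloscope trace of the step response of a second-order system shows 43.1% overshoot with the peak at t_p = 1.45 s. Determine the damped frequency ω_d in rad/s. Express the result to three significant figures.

t_p = π/ω_d, so ω_d = π/1.45 = 2.17 rad/s.

ω_d ≈ 2.17 rad/s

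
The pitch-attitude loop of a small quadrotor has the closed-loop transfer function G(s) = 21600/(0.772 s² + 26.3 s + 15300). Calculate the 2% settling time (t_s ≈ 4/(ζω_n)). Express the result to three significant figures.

Dividing through by 0.772: denominator becomes s² + 34.07 s + 19820.
So ω_n = √19820 = 141 rad/s and ζ = 34.07/(2·141) = 0.121.
t_s ≈ 4/(ζω_n) = 0.235 s.

t_s ≈ 0.235 s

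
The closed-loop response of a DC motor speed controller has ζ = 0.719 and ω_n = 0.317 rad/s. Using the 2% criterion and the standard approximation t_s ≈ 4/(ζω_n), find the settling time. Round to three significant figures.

t_s ≈ 17.5 s

t_s ≈ 4/(ζω_n) = 4/(0.719 × 0.317) = 17.5 s.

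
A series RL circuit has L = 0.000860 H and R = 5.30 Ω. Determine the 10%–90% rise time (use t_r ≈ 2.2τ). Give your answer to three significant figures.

t_r ≈ 0.000357 s

τ = L/R = 0.000860/5.30 = 0.000162 s.
t_r ≈ 2.2τ = 0.000357 s.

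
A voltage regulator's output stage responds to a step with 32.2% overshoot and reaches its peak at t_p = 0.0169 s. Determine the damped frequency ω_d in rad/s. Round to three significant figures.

ω_d ≈ 186 rad/s

t_p = π/ω_d, so ω_d = π/0.0169 = 186 rad/s.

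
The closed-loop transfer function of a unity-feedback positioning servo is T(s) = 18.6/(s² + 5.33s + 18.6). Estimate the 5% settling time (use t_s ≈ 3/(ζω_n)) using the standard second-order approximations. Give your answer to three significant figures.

Matching coefficients with s² + 2ζω_n s + ω_n² gives ω_n² = 18.6 ⇒ ω_n = 4.31 rad/s, and ζ = 5.33/(2ω_n) = 0.618.
t_s ≈ 3/(ζω_n) = 3/(0.618·4.31) = 1.13 s.

t_s ≈ 1.13 s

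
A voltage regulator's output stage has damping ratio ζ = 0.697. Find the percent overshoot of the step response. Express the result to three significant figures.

For an underdamped second-order system, %OS = 100·exp(−πζ/√(1−ζ²)).
πζ/√(1−ζ²) = π·0.697/√(1−0.486) = 3.054, so %OS = 100·e^(−3.054) = 4.72%.

%OS ≈ 4.72%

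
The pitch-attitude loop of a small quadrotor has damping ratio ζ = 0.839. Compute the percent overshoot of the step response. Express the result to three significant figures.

For an underdamped second-order system, %OS = 100·exp(−πζ/√(1−ζ²)).
πζ/√(1−ζ²) = π·0.839/√(1−0.704) = 4.844, so %OS = 100·e^(−4.844) = 0.788%.

%OS ≈ 0.788%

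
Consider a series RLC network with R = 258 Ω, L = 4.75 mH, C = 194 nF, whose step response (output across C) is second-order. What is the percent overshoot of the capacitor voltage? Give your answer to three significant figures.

%OS ≈ 1.03%

For a series RLC circuit (capacitor voltage as output), ω_n = 1/√(LC) = 1/√(4.75 mH · 194 nF) = 32900 rad/s.
ζ = (R/2)·√(C/L) = (258/2)·√(194 nF/4.75 mH) = 0.824.
%OS = 100·exp(−πζ/√(1−ζ²)) = 1.03%.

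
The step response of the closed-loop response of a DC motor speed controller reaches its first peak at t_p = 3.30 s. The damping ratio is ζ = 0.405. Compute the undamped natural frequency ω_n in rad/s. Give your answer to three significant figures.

Peak time t_p = π/ω_d, so ω_d = π/t_p = π/3.30 = 0.952 rad/s.
ω_n = ω_d/√(1−ζ²) = 0.952/√0.836 = 1.04 rad/s.

ω_n ≈ 1.04 rad/s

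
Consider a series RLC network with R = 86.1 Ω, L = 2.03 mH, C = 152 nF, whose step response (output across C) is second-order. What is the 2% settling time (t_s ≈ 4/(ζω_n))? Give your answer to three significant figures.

For a series RLC circuit (capacitor voltage as output), ω_n = 1/√(LC) = 1/√(2.03 mH · 152 nF) = 56900 rad/s.
ζ = (R/2)·√(C/L) = (86.1/2)·√(152 nF/2.03 mH) = 0.373.
t_s ≈ 4/(ζω_n) = 0.000189 s.

t_s ≈ 0.000189 s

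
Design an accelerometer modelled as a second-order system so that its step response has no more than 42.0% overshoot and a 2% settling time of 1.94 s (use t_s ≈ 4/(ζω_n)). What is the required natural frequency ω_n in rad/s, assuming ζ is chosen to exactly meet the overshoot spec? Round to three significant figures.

Inverting the overshoot relation: ζ = |ln 0.420|/√(π² + ln²0.420) = 0.266.
Then ω_n = 4/(ζ t_s) = 4/(0.266 × 1.94) = 7.75 rad/s.

ω_n ≈ 7.75 rad/s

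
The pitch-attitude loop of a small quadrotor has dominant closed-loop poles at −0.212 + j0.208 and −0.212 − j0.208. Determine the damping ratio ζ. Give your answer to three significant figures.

ζ ≈ 0.714

With σ = 0.212, ω_d = 0.208: ω_n = √(σ²+ω_d²) = 0.297 rad/s, ζ = σ/ω_n = 0.714.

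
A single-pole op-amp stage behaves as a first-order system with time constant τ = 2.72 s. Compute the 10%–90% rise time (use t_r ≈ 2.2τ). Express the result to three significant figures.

t_r ≈ 2.2τ = 5.98 s.

t_r ≈ 5.98 s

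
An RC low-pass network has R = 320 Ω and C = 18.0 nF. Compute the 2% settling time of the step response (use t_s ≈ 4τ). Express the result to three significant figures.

τ = RC = 320 × 18.0 nF = 0.00000576 s.
t_s ≈ 4τ = 0.0000230 s.

t_s ≈ 0.0000230 s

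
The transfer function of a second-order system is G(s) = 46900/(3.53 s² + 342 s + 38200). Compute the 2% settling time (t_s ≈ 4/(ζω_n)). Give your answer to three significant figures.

Dividing through by 3.53: denominator becomes s² + 96.88 s + 10820.
So ω_n = √10820 = 104 rad/s and ζ = 96.88/(2·104) = 0.466.
t_s ≈ 4/(ζω_n) = 0.0826 s.

t_s ≈ 0.0826 s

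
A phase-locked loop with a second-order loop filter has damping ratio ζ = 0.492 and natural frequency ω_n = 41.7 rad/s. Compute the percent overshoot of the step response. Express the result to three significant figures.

%OS ≈ 16.9%

For an underdamped second-order system, %OS = 100·exp(−πζ/√(1−ζ²)).
πζ/√(1−ζ²) = π·0.492/√(1−0.242) = 1.775, so %OS = 100·e^(−1.775) = 16.9%.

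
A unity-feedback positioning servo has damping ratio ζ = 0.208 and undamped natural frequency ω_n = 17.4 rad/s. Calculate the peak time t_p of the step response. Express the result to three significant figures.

The damped frequency is ω_d = ω_n√(1−ζ²) = 17.4·√(1−0.0433) = 17.0 rad/s.
Peak time t_p = π/ω_d = π/17.0 = 0.185 s.

t_p ≈ 0.185 s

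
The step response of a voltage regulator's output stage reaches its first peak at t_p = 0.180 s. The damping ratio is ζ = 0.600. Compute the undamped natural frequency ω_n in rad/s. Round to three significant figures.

ω_n ≈ 21.8 rad/s

Peak time t_p = π/ω_d, so ω_d = π/t_p = π/0.180 = 17.5 rad/s.
ω_n = ω_d/√(1−ζ²) = 17.5/√0.640 = 21.8 rad/s.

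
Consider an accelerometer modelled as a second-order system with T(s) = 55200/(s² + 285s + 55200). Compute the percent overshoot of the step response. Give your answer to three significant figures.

%OS ≈ 9.10%

Matching coefficients with s² + 2ζω_n s + ω_n² gives ω_n² = 55200 ⇒ ω_n = 235 rad/s, and ζ = 285/(2ω_n) = 0.607.
%OS = 100 e^{−πζ/√(1−ζ²)} with ζ = 0.607 gives 9.10%.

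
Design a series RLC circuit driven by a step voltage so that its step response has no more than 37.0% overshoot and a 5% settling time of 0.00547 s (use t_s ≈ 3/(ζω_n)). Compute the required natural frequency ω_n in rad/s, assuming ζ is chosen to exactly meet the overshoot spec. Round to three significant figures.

ζ = −ln(OS)/√(π² + (ln OS)²). With OS = 0.370, ln OS = −0.9943 and ζ = 0.9943/3.295 = 0.302.
From t_s ≈ 3/(ζω_n): ω_n = 3/(ζ·t_s) = 3/(0.302·0.00547) = 1820 rad/s.

ω_n ≈ 1820 rad/s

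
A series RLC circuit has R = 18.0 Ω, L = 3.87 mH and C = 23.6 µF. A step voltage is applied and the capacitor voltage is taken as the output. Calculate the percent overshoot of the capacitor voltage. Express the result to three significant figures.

For a series RLC circuit (capacitor voltage as output), ω_n = 1/√(LC) = 1/√(3.87 mH · 23.6 µF) = 3310 rad/s.
ζ = (R/2)·√(C/L) = (18.0/2)·√(23.6 µF/3.87 mH) = 0.703.
Overshoot: exp(−π·0.703/√(1−0.703²)) = 0.0449, i.e. 4.49%.

%OS ≈ 4.49%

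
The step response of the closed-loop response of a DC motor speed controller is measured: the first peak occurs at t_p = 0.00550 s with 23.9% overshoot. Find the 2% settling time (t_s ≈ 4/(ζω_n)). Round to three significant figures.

t_s ≈ 0.0154 s

ζ from %OS: ζ = |ln 0.239|/√(π²+ln²0.239) = 0.415.
From t_p = π/ω_d, ω_d = π/0.00550 = 571 rad/s, so ω_n = ω_d/√(1−ζ²) = 628 rad/s.
t_s ≈ 4/(ζω_n) = 4/(0.415·628) = 0.0154 s.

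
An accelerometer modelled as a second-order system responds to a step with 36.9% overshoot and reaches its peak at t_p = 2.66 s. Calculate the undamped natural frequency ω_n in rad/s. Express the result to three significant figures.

The overshoot fixes ζ = −ln(OS)/√(π²+ln²(OS)) = 0.302.
From t_p = π/ω_d, ω_d = π/2.66 = 1.18 rad/s, so ω_n = ω_d/√(1−ζ²) = 1.24 rad/s.

ω_n ≈ 1.24 rad/s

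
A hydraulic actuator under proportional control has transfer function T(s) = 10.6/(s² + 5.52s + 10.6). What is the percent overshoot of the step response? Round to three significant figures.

%OS ≈ 0.660%

ω_n = √10.6 = 3.26 rad/s; ζ = 5.52/(2·3.26) = 0.848.
%OS = 100·exp(−πζ/√(1−ζ²)) = 0.660%.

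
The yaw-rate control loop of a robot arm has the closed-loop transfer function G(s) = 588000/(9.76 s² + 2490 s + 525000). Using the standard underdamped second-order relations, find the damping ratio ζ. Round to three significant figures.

ζ ≈ 0.550

Dividing through by 9.76: denominator becomes s² + 255.1 s + 53790.
So ω_n = √53790 = 232 rad/s and ζ = 255.1/(2·232) = 0.550.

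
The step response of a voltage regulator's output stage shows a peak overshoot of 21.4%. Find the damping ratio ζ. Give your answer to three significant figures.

ζ ≈ 0.441

ζ = −ln(OS)/√(π² + (ln OS)²). With OS = 0.214, ln OS = −1.542 and ζ = 1.542/3.500 = 0.441.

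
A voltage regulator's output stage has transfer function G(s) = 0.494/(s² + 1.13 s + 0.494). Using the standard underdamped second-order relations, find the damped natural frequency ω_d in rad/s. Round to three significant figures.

ω_d ≈ 0.418 rad/s

Matching coefficients with s² + 2ζω_n s + ω_n² gives ω_n² = 0.494 ⇒ ω_n = 0.703 rad/s, and ζ = 1.13/(2ω_n) = 0.804.
The damped frequency ω_d = ω_n√(1−ζ²) = 0.418 rad/s.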